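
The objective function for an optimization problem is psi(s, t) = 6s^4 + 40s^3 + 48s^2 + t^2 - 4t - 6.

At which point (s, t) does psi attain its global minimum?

psi(s,t) separates as P(s) + Q(t) − 6, so its minimum is min P + min Q − 6.
P'(s) = 24s(s + 1)(s + 4) vanishes at s ∈ {-4, -1, 0}; Q'(t) = 2(t - 2) vanishes at t ∈ {2}.
Local minima of P (where P''>0): P(-4)=-256, P(0)=0. Local minima of Q: Q(2)=-4.
So the global minimum of psi is P(-4) + Q(2) − 6 = -256 − 4 − 6 = -266, attained at (-4, 2).

(-4, 2)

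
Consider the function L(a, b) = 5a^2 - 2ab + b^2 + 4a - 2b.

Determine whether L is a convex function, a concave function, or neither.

convex

L is quadratic, so its Hessian is the constant matrix H = [[10, -2], [-2, 2]].
det(H) = 16, tr(H) = 12.
det(H) > 0 and tr(H) > 0, so H is positive definite everywhere: convex.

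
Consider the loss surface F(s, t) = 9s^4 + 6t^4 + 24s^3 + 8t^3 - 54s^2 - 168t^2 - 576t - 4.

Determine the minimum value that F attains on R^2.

-3353

F(s,t) separates as P(s) + Q(t) − 4, so its minimum is min P + min Q − 4.
P'(s) = 36s(s - 1)(s + 3) vanishes at s ∈ {-3, 0, 1}; Q'(t) = 24(t - 4)(t + 2)(t + 3) vanishes at t ∈ {-3, -2, 4}.
Local minima of P (where P''>0): P(-3)=-405, P(1)=-21. Local minima of Q: Q(-3)=486, Q(4)=-2944.
So the global minimum of F is P(-3) + Q(4) − 4 = -405 − 2944 − 4 = -3353, attained at (-3, 4).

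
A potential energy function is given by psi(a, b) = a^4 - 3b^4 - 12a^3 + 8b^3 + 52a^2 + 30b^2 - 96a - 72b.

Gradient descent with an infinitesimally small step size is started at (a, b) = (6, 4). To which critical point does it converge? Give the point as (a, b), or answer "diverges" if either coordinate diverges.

psi is separable, so gradient descent decouples: a follows -∂psi/∂a, b follows -∂psi/∂b.
∂psi/∂a = 4(a - 4)(a - 3)(a - 2); at a=6 this is 96, so a decreases.
∂psi/∂b = -12(b - 3)(b - 1)(b + 2); at b=4 this is -216, so b increases.
The b-coordinate has no critical point in that direction and runs off to infinity.

diverges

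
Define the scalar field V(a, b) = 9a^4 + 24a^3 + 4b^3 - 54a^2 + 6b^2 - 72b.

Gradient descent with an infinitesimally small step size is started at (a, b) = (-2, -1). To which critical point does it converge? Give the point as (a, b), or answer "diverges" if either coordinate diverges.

V is separable, so gradient descent decouples: a follows -∂V/∂a, b follows -∂V/∂b.
∂V/∂a = 36a(a - 1)(a + 3); at a=-2 this is 216, so a decreases.
∂V/∂b = 12(b - 2)(b + 3); at b=-1 this is -72, so b increases.
a converges to its nearest critical value -3 (a local min of the a-part); b converges to 2. The iterate converges to (-3, 2).

(-3, 2)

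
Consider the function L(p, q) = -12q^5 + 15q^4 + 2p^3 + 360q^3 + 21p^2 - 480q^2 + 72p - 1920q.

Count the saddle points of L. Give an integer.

4

L separates as a function of p plus a function of q, so ∇L=0 decouples.
∂L/∂p = 6(p + 3)(p + 4) = 0 at p ∈ {-4, -3}; ∂L/∂q = -60(q - 4)(q - 2)(q + 1)(q + 4) = 0 at q ∈ {-4, -1, 2, 4}.
The Hessian is diagonal: diag(L_pp, L_qq). Second derivatives: L_pp(-4)=-6, L_pp(-3)=6; L_qq(-4)=8640, L_qq(-1)=-2700, L_qq(2)=2160, L_qq(4)=-4800.
Saddle points occur where the two diagonal entries have opposite signs: (-4, -4), (-4, 2), (-3, -1), (-3, 4). Count: 4.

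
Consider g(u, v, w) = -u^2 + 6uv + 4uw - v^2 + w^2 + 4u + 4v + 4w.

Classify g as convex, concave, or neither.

g is quadratic, so its Hessian is the constant matrix H = [[-2, 6, 4], [6, -2, 0], [4, 0, 2]].
Leading principal minors: -2, -32, -32.
Neither pattern holds ⇒ H is indefinite ⇒ neither convex nor concave.

neither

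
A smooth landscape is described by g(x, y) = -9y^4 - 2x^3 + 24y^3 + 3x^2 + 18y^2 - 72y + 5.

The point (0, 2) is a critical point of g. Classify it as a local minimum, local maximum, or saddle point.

The mixed partial ∂²g/∂x∂y is 0, so the Hessian at any point is diag(g_xx, g_yy) = diag(6(-2x + 1), 36(-3y^2 + 4y + 1)).
At (0, 2): H = diag(6, -108).
The eigenvalues have opposite signs, so H is indefinite: a saddle point.

saddle point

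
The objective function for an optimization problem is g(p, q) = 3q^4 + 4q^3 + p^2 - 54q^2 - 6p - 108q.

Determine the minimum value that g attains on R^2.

g(p,q) separates as A(p) + B(q), so its minimum is min A + min B.
A'(p) = 2p - 6 vanishes at p ∈ {3}; B'(q) = 12(q - 3)(q + 1)(q + 3) vanishes at q ∈ {-3, -1, 3}.
Local minima of A (where A''>0): A(3)=-9. Local minima of B: B(-3)=-27, B(3)=-459.
So the global minimum of g is A(3) + B(3) = -9 − 459 = -468, attained at (3, 3).

-468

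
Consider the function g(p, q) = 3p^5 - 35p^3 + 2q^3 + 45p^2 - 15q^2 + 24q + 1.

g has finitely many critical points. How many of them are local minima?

2

g separates as a function of p plus a function of q, so ∇g=0 decouples.
∂g/∂p = 15p(p - 2)(p - 1)(p + 3) = 0 at p ∈ {-3, 0, 1, 2}; ∂g/∂q = 6(q - 4)(q - 1) = 0 at q ∈ {1, 4}.
The Hessian is diagonal: diag(g_pp, g_qq). Second derivatives: g_pp(-3)=-900, g_pp(0)=90, g_pp(1)=-60, g_pp(2)=150; g_qq(1)=-18, g_qq(4)=18.
Local minima occur where both diagonal entries positive: (0, 4), (2, 4). Count: 2.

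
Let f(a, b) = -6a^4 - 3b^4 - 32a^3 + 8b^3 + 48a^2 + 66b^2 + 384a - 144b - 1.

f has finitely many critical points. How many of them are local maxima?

f separates as a function of a plus a function of b, so ∇f=0 decouples.
∂f/∂a = -24(a - 2)(a + 2)(a + 4) = 0 at a ∈ {-4, -2, 2}; ∂f/∂b = -12(b - 4)(b - 1)(b + 3) = 0 at b ∈ {-3, 1, 4}.
The Hessian is diagonal: diag(f_aa, f_bb). Second derivatives: f_aa(-4)=-288, f_aa(-2)=192, f_aa(2)=-576; f_bb(-3)=-336, f_bb(1)=144, f_bb(4)=-252.
Local maxima occur where both diagonal entries negative: (-4, -3), (-4, 4), (2, -3), (2, 4). Count: 4.

4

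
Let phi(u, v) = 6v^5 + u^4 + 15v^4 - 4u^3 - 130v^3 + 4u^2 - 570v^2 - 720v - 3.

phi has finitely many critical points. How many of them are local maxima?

phi separates as a function of u plus a function of v, so ∇phi=0 decouples.
∂phi/∂u = 4u(u - 2)(u - 1) = 0 at u ∈ {0, 1, 2}; ∂phi/∂v = 30(v - 4)(v + 1)(v + 2)(v + 3) = 0 at v ∈ {-3, -2, -1, 4}.
The Hessian is diagonal: diag(phi_uu, phi_vv). Second derivatives: phi_uu(0)=8, phi_uu(1)=-4, phi_uu(2)=8; phi_vv(-3)=-420, phi_vv(-2)=180, phi_vv(-1)=-300, phi_vv(4)=6300.
Local maxima occur where both diagonal entries negative: (1, -3), (1, -1). Count: 2.

2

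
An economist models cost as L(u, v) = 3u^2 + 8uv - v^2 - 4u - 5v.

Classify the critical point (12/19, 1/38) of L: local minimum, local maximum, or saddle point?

The Hessian of L is constant: H = [[6, 8], [8, -2]].
det(H) = 6·(-2) − 8² = -76.
Since det(H) < 0, H is indefinite and the critical point is a saddle point.

saddle point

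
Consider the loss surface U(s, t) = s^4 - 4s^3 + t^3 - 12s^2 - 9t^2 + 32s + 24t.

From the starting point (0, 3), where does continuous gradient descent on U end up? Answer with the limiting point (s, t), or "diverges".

(-2, 4)

U is separable, so gradient descent decouples: s follows -∂U/∂s, t follows -∂U/∂t.
∂U/∂s = 4(s - 4)(s - 1)(s + 2); at s=0 this is 32, so s decreases.
∂U/∂t = 3(t - 4)(t - 2); at t=3 this is -3, so t increases.
s converges to its nearest critical value -2 (a local min of the s-part); t converges to 4. The iterate converges to (-2, 4).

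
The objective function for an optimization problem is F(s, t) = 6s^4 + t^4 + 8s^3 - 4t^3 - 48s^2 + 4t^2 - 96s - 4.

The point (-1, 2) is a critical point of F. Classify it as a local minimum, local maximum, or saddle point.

saddle point

The mixed partial ∂²F/∂s∂t is 0, so the Hessian at any point is diag(F_ss, F_tt) = diag(24(3s^2 + 2s - 4), 4(3t^2 - 6t + 2)).
At (-1, 2): H = diag(-72, 8).
The eigenvalues have opposite signs, so H is indefinite: a saddle point.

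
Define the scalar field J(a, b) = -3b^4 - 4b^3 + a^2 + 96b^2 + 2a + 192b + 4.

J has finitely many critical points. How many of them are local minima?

J separates as a function of a plus a function of b, so ∇J=0 decouples.
∂J/∂a = 2(a + 1) = 0 at a ∈ {-1}; ∂J/∂b = -12(b - 4)(b + 1)(b + 4) = 0 at b ∈ {-4, -1, 4}.
The Hessian is diagonal: diag(J_aa, J_bb). Second derivatives: J_aa(-1)=2; J_bb(-4)=-288, J_bb(-1)=180, J_bb(4)=-480.
Local minima occur where both diagonal entries positive: (-1, -1). Count: 1.

1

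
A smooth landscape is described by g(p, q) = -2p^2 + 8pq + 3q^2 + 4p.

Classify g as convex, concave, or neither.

neither

g is quadratic, so its Hessian is the constant matrix H = [[-4, 8], [8, 6]].
det(H) = -88, tr(H) = 2.
det(H) < 0, so H is indefinite: neither convex nor concave.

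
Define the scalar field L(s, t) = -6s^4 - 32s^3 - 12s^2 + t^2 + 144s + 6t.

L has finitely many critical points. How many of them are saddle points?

2

L separates as a function of s plus a function of t, so ∇L=0 decouples.
∂L/∂s = -24(s - 1)(s + 2)(s + 3) = 0 at s ∈ {-3, -2, 1}; ∂L/∂t = 2(t + 3) = 0 at t ∈ {-3}.
The Hessian is diagonal: diag(L_ss, L_tt). Second derivatives: L_ss(-3)=-96, L_ss(-2)=72, L_ss(1)=-288; L_tt(-3)=2.
Saddle points occur where the two diagonal entries have opposite signs: (-3, -3), (1, -3). Count: 2.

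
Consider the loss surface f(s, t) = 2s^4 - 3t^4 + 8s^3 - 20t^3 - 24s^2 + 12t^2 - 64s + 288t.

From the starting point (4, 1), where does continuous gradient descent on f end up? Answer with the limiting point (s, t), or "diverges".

f is separable, so gradient descent decouples: s follows -∂f/∂s, t follows -∂f/∂t.
∂f/∂s = 8(s - 2)(s + 1)(s + 4); at s=4 this is 640, so s decreases.
∂f/∂t = -12(t - 2)(t + 3)(t + 4); at t=1 this is 240, so t decreases.
s converges to its nearest critical value 2 (a local min of the s-part); t converges to -3. The iterate converges to (2, -3).

(2, -3)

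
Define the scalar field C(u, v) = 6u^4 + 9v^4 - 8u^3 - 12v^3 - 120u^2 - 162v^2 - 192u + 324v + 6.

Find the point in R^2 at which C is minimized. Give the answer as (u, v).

(4, -3)

C(u,v) separates as P(u) + Q(v) + 6, so its minimum is min P + min Q + 6.
P'(u) = 24(u - 4)(u + 1)(u + 2) vanishes at u ∈ {-2, -1, 4}; Q'(v) = 36(v - 3)(v - 1)(v + 3) vanishes at v ∈ {-3, 1, 3}.
Local minima of P (where P''>0): P(-2)=64, P(4)=-1664. Local minima of Q: Q(-3)=-1377, Q(3)=-81.
So the global minimum of C is P(4) + Q(-3) + 6 = -1664 − 1377 + 6 = -3035, attained at (4, -3).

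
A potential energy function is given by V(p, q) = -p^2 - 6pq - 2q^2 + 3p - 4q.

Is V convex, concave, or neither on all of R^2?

V is quadratic, so its Hessian is the constant matrix H = [[-2, -6], [-6, -4]].
det(H) = -28, tr(H) = -6.
det(H) < 0, so H is indefinite: neither convex nor concave.

neither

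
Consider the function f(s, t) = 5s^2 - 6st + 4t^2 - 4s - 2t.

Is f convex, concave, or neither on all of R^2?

f is quadratic, so its Hessian is the constant matrix H = [[10, -6], [-6, 8]].
det(H) = 44, tr(H) = 18.
det(H) > 0 and tr(H) > 0, so H is positive definite everywhere: convex.

convex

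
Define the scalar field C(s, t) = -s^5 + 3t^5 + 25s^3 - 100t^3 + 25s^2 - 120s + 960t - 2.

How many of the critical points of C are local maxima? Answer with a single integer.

4

C separates as a function of s plus a function of t, so ∇C=0 decouples.
∂C/∂s = -5(s - 4)(s - 1)(s + 2)(s + 3) = 0 at s ∈ {-3, -2, 1, 4}; ∂C/∂t = 15(t - 4)(t - 2)(t + 2)(t + 4) = 0 at t ∈ {-4, -2, 2, 4}.
The Hessian is diagonal: diag(C_ss, C_tt). Second derivatives: C_ss(-3)=140, C_ss(-2)=-90, C_ss(1)=180, C_ss(4)=-630; C_tt(-4)=-1440, C_tt(-2)=720, C_tt(2)=-720, C_tt(4)=1440.
Local maxima occur where both diagonal entries negative: (-2, -4), (-2, 2), (4, -4), (4, 2). Count: 4.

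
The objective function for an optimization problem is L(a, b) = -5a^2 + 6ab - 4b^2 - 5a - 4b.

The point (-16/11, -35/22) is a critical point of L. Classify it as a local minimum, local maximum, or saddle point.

The Hessian of L is constant: H = [[-10, 6], [6, -8]].
det(H) = (-10)·(-8) − 6² = 44.
det(H) > 0 and tr(H) = -18 < 0, so H is negative definite and the point is a local maximum.

local maximum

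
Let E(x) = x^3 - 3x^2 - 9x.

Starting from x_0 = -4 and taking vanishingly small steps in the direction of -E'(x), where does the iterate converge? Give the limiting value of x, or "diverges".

diverges

E'(x) = 3(x - 3)(x + 1), so E'(-4) = 63.
Gradient descent moves in the -E' direction, i.e. x is decreasing.
There is no critical point below x=-4, and E' keeps the same sign, so the iterate runs off to −∞.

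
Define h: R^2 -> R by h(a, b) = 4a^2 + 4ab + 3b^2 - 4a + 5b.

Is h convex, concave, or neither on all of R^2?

convex

h is quadratic, so its Hessian is the constant matrix H = [[8, 4], [4, 6]].
det(H) = 32, tr(H) = 14.
det(H) > 0 and tr(H) > 0, so H is positive definite everywhere: convex.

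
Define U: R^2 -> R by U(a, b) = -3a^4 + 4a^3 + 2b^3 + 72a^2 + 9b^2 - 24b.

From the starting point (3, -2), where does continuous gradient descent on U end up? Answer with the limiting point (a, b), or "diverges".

U is separable, so gradient descent decouples: a follows -∂U/∂a, b follows -∂U/∂b.
∂U/∂a = -12a(a - 4)(a + 3); at a=3 this is 216, so a decreases.
∂U/∂b = 6(b - 1)(b + 4); at b=-2 this is -36, so b increases.
a converges to its nearest critical value 0 (a local min of the a-part); b converges to 1. The iterate converges to (0, 1).

(0, 1)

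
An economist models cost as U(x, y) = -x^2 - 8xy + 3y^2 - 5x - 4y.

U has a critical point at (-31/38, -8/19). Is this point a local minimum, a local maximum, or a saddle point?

saddle point

The Hessian of U is constant: H = [[-2, -8], [-8, 6]].
det(H) = (-2)·6 − (-8)² = -76.
Since det(H) < 0, H is indefinite and the critical point is a saddle point.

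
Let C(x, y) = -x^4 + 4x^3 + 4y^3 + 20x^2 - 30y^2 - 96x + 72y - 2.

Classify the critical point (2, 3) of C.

The mixed partial ∂²C/∂x∂y is 0, so the Hessian at any point is diag(C_xx, C_yy) = diag(4(-3x^2 + 6x + 10), 12(2y - 5)).
At (2, 3): H = diag(40, 12).
Both eigenvalues are positive, so H is positive definite: a local minimum.

local minimum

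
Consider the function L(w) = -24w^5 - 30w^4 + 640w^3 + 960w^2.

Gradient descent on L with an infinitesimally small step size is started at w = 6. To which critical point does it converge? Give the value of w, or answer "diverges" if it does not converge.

L'(w) = -120w(w - 4)(w + 1)(w + 4), so L'(6) = -100800.
Gradient descent moves in the -L' direction, i.e. w is increasing.
There is no critical point above w=6, and L' keeps the same sign, so the iterate runs off to +∞.

diverges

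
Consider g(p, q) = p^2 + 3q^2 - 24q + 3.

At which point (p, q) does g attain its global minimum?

(0, 4)

g(p,q) separates as A(p) + B(q) + 3, so its minimum is min A + min B + 3.
A'(p) = 2p vanishes at p ∈ {0}; B'(q) = 6q - 24 vanishes at q ∈ {4}.
Local minima of A (where A''>0): A(0)=0. Local minima of B: B(4)=-48.
So the global minimum of g is A(0) + B(4) + 3 = 0 − 48 + 3 = -45, attained at (0, 4).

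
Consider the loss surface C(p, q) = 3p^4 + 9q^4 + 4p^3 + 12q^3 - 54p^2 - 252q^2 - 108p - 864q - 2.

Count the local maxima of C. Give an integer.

1

C separates as a function of p plus a function of q, so ∇C=0 decouples.
∂C/∂p = 12(p - 3)(p + 1)(p + 3) = 0 at p ∈ {-3, -1, 3}; ∂C/∂q = 36(q - 4)(q + 2)(q + 3) = 0 at q ∈ {-3, -2, 4}.
The Hessian is diagonal: diag(C_pp, C_qq). Second derivatives: C_pp(-3)=144, C_pp(-1)=-96, C_pp(3)=288; C_qq(-3)=252, C_qq(-2)=-216, C_qq(4)=1512.
Local maxima occur where both diagonal entries negative: (-1, -2). Count: 1.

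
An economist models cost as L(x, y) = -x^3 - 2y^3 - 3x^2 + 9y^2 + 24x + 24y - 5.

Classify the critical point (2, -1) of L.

saddle point

The mixed partial ∂²L/∂x∂y is 0, so the Hessian at any point is diag(L_xx, L_yy) = diag(-6(x + 1), 6(-2y + 3)).
At (2, -1): H = diag(-18, 30).
The eigenvalues have opposite signs, so H is indefinite: a saddle point.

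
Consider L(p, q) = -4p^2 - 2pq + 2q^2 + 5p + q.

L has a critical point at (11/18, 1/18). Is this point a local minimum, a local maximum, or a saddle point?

The Hessian of L is constant: H = [[-8, -2], [-2, 4]].
det(H) = (-8)·4 − (-2)² = -36.
Since det(H) < 0, H is indefinite and the critical point is a saddle point.

saddle point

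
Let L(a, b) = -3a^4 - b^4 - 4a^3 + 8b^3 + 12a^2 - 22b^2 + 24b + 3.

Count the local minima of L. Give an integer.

1

L separates as a function of a plus a function of b, so ∇L=0 decouples.
∂L/∂a = -12a(a - 1)(a + 2) = 0 at a ∈ {-2, 0, 1}; ∂L/∂b = -4(b - 3)(b - 2)(b - 1) = 0 at b ∈ {1, 2, 3}.
The Hessian is diagonal: diag(L_aa, L_bb). Second derivatives: L_aa(-2)=-72, L_aa(0)=24, L_aa(1)=-36; L_bb(1)=-8, L_bb(2)=4, L_bb(3)=-8.
Local minima occur where both diagonal entries positive: (0, 2). Count: 1.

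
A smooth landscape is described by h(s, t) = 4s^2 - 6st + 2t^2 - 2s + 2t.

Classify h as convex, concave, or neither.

h is quadratic, so its Hessian is the constant matrix H = [[8, -6], [-6, 4]].
det(H) = -4, tr(H) = 12.
det(H) < 0, so H is indefinite: neither convex nor concave.

neither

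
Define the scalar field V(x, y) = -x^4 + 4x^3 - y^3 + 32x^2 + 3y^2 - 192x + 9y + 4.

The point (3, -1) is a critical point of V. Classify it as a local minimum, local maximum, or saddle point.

local minimum

The mixed partial ∂²V/∂x∂y is 0, so the Hessian at any point is diag(V_xx, V_yy) = diag(4(-3x^2 + 6x + 16), 6(-y + 1)).
At (3, -1): H = diag(28, 12).
Both eigenvalues are positive, so H is positive definite: a local minimum.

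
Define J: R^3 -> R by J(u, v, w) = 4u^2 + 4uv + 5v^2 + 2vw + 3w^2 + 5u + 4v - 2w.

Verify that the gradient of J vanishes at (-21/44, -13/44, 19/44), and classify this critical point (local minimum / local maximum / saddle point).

local minimum

∇J = (8u + 4v + 5, 4u + 10v + 2w + 4, 2v + 6w - 2); substituting (-21/44, -13/44, 19/44) gives ∇J = (0, 0, 0), so (-21/44, -13/44, 19/44) is indeed a critical point.
The Hessian is constant: H = [[8, 4, 0], [4, 10, 2], [0, 2, 6]].
Leading principal minors: Δ₁ = 8, Δ₂ = 64, Δ₃ = 352.
All leading minors are positive, so H is positive definite: a local minimum.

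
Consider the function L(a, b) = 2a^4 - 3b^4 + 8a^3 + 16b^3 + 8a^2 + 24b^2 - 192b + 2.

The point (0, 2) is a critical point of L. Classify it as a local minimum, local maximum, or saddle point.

local minimum

The mixed partial ∂²L/∂a∂b is 0, so the Hessian at any point is diag(L_aa, L_bb) = diag(8(3a^2 + 6a + 2), 12(-3b^2 + 8b + 4)).
At (0, 2): H = diag(16, 96).
Both eigenvalues are positive, so H is positive definite: a local minimum.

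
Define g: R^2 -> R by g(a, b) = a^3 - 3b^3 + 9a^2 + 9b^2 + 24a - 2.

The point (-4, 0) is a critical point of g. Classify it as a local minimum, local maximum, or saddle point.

saddle point

The mixed partial ∂²g/∂a∂b is 0, so the Hessian at any point is diag(g_aa, g_bb) = diag(6(a + 3), 18(-b + 1)).
At (-4, 0): H = diag(-6, 18).
The eigenvalues have opposite signs, so H is indefinite: a saddle point.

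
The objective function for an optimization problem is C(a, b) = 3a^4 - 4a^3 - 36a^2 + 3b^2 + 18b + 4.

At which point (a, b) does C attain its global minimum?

C(a,b) separates as P(a) + Q(b) + 4, so its minimum is min P + min Q + 4.
P'(a) = 12a(a - 3)(a + 2) vanishes at a ∈ {-2, 0, 3}; Q'(b) = 6b + 18 vanishes at b ∈ {-3}.
Local minima of P (where P''>0): P(-2)=-64, P(3)=-189. Local minima of Q: Q(-3)=-27.
So the global minimum of C is P(3) + Q(-3) + 4 = -189 − 27 + 4 = -212, attained at (3, -3).

(3, -3)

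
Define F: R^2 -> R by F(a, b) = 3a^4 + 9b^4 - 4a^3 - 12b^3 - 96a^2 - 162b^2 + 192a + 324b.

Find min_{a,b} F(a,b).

-2657

F(a,b) separates as P(a) + Q(b), so its minimum is min P + min Q.
P'(a) = 12(a - 4)(a - 1)(a + 4) vanishes at a ∈ {-4, 1, 4}; Q'(b) = 36(b - 3)(b - 1)(b + 3) vanishes at b ∈ {-3, 1, 3}.
Local minima of P (where P''>0): P(-4)=-1280, P(4)=-256. Local minima of Q: Q(-3)=-1377, Q(3)=-81.
So the global minimum of F is P(-4) + Q(-3) = -1280 − 1377 = -2657, attained at (-4, -3).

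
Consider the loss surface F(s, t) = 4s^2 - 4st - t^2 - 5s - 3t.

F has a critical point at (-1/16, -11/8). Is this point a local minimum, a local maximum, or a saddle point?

The Hessian of F is constant: H = [[8, -4], [-4, -2]].
det(H) = 8·(-2) − (-4)² = -32.
Since det(H) < 0, H is indefinite and the critical point is a saddle point.

saddle point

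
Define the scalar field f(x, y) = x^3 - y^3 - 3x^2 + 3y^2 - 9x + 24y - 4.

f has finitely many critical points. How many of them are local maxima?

1

f separates as a function of x plus a function of y, so ∇f=0 decouples.
∂f/∂x = 3(x - 3)(x + 1) = 0 at x ∈ {-1, 3}; ∂f/∂y = -3(y - 4)(y + 2) = 0 at y ∈ {-2, 4}.
The Hessian is diagonal: diag(f_xx, f_yy). Second derivatives: f_xx(-1)=-12, f_xx(3)=12; f_yy(-2)=18, f_yy(4)=-18.
Local maxima occur where both diagonal entries negative: (-1, 4). Count: 1.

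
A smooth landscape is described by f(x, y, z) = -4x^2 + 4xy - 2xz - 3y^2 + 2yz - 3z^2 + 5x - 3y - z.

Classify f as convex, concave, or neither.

f is quadratic, so its Hessian is the constant matrix H = [[-8, 4, -2], [4, -6, 2], [-2, 2, -6]].
Leading principal minors: -8, 32, -168.
Signs alternate −, +, − ⇒ H ≺ 0 ⇒ concave.

concave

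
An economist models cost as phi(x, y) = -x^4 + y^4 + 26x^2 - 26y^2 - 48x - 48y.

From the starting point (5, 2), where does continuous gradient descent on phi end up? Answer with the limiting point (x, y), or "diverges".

diverges

phi is separable, so gradient descent decouples: x follows -∂phi/∂x, y follows -∂phi/∂y.
∂phi/∂x = -4(x - 3)(x - 1)(x + 4); at x=5 this is -288, so x increases.
∂phi/∂y = 4(y - 4)(y + 1)(y + 3); at y=2 this is -120, so y increases.
The x-coordinate has no critical point in that direction and runs off to infinity.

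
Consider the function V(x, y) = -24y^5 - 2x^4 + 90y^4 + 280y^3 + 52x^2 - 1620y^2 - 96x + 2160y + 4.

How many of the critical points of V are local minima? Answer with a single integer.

2

V separates as a function of x plus a function of y, so ∇V=0 decouples.
∂V/∂x = -8(x - 3)(x - 1)(x + 4) = 0 at x ∈ {-4, 1, 3}; ∂V/∂y = -120(y - 3)(y - 2)(y - 1)(y + 3) = 0 at y ∈ {-3, 1, 2, 3}.
The Hessian is diagonal: diag(V_xx, V_yy). Second derivatives: V_xx(-4)=-280, V_xx(1)=80, V_xx(3)=-112; V_yy(-3)=14400, V_yy(1)=-960, V_yy(2)=600, V_yy(3)=-1440.
Local minima occur where both diagonal entries positive: (1, -3), (1, 2). Count: 2.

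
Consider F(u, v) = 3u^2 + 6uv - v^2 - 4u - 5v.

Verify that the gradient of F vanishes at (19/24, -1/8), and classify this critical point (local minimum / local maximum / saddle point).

saddle point

∇F = (6u + 6v - 4, 6u - 2v - 5); substituting (19/24, -1/8) gives ∇F = (0, 0), so (19/24, -1/8) is indeed a critical point.
The Hessian of F is constant: H = [[6, 6], [6, -2]].
det(H) = 6·(-2) − 6² = -48.
Since det(H) < 0, H is indefinite and the critical point is a saddle point.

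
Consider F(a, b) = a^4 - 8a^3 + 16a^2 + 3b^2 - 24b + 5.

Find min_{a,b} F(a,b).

F(a,b) separates as P(a) + Q(b) + 5, so its minimum is min P + min Q + 5.
P'(a) = 4a(a - 4)(a - 2) vanishes at a ∈ {0, 2, 4}; Q'(b) = 6b - 24 vanishes at b ∈ {4}.
Local minima of P (where P''>0): P(0)=0, P(4)=0. Local minima of Q: Q(4)=-48.
So the global minimum of F is P(0) + Q(4) + 5 = 0 − 48 + 5 = -43, attained at (0, 4).

-43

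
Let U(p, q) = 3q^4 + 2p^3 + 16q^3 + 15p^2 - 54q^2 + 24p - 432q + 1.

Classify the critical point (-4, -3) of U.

The mixed partial ∂²U/∂p∂q is 0, so the Hessian at any point is diag(U_pp, U_qq) = diag(6(2p + 5), 12(3q^2 + 8q - 9)).
At (-4, -3): H = diag(-18, -72).
Both eigenvalues are negative, so H is negative definite: a local maximum.

local maximum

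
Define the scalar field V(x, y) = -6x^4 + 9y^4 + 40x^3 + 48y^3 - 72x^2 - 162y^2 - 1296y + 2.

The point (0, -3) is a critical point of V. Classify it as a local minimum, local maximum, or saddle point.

local maximum

The mixed partial ∂²V/∂x∂y is 0, so the Hessian at any point is diag(V_xx, V_yy) = diag(24(-3x^2 + 10x - 6), 36(3y^2 + 8y - 9)).
At (0, -3): H = diag(-144, -216).
Both eigenvalues are negative, so H is negative definite: a local maximum.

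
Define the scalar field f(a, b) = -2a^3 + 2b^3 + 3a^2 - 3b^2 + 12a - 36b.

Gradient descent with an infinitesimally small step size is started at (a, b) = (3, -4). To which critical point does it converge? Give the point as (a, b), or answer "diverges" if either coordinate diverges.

diverges

f is separable, so gradient descent decouples: a follows -∂f/∂a, b follows -∂f/∂b.
∂f/∂a = -6(a - 2)(a + 1); at a=3 this is -24, so a increases.
∂f/∂b = 6(b - 3)(b + 2); at b=-4 this is 84, so b decreases.
The a-coordinate has no critical point in that direction and runs off to infinity.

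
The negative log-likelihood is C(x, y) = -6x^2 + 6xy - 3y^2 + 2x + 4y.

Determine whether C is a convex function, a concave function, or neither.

concave

C is quadratic, so its Hessian is the constant matrix H = [[-12, 6], [6, -6]].
det(H) = 36, tr(H) = -18.
det(H) > 0 and tr(H) < 0, so H is negative definite everywhere: concave.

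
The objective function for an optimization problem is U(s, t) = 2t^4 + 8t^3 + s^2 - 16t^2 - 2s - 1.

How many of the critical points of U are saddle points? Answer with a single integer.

U separates as a function of s plus a function of t, so ∇U=0 decouples.
∂U/∂s = 2(s - 1) = 0 at s ∈ {1}; ∂U/∂t = 8t(t - 1)(t + 4) = 0 at t ∈ {-4, 0, 1}.
The Hessian is diagonal: diag(U_ss, U_tt). Second derivatives: U_ss(1)=2; U_tt(-4)=160, U_tt(0)=-32, U_tt(1)=40.
Saddle points occur where the two diagonal entries have opposite signs: (1, 0). Count: 1.

1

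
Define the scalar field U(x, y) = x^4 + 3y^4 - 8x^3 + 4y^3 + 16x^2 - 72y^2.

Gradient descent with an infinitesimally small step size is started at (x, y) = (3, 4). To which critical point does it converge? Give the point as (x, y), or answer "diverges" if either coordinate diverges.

(4, 3)

U is separable, so gradient descent decouples: x follows -∂U/∂x, y follows -∂U/∂y.
∂U/∂x = 4x(x - 4)(x - 2); at x=3 this is -12, so x increases.
∂U/∂y = 12y(y - 3)(y + 4); at y=4 this is 384, so y decreases.
x converges to its nearest critical value 4 (a local min of the x-part); y converges to 3. The iterate converges to (4, 3).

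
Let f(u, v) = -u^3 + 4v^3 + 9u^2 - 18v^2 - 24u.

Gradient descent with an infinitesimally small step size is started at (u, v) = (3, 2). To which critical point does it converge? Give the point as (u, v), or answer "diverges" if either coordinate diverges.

(2, 3)

f is separable, so gradient descent decouples: u follows -∂f/∂u, v follows -∂f/∂v.
∂f/∂u = -3(u - 4)(u - 2); at u=3 this is 3, so u decreases.
∂f/∂v = 12v(v - 3); at v=2 this is -24, so v increases.
u converges to its nearest critical value 2 (a local min of the u-part); v converges to 3. The iterate converges to (2, 3).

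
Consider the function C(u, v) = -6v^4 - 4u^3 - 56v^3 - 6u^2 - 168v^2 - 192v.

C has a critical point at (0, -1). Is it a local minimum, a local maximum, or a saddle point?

The mixed partial ∂²C/∂u∂v is 0, so the Hessian at any point is diag(C_uu, C_vv) = diag(-12(2u + 1), -24(3v^2 + 14v + 14)).
At (0, -1): H = diag(-12, -72).
Both eigenvalues are negative, so H is negative definite: a local maximum.

local maximum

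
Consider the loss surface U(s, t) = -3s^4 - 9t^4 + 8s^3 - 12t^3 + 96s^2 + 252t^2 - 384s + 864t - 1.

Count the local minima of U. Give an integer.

1

U separates as a function of s plus a function of t, so ∇U=0 decouples.
∂U/∂s = -12(s - 4)(s - 2)(s + 4) = 0 at s ∈ {-4, 2, 4}; ∂U/∂t = -36(t - 4)(t + 2)(t + 3) = 0 at t ∈ {-3, -2, 4}.
The Hessian is diagonal: diag(U_ss, U_tt). Second derivatives: U_ss(-4)=-576, U_ss(2)=144, U_ss(4)=-192; U_tt(-3)=-252, U_tt(-2)=216, U_tt(4)=-1512.
Local minima occur where both diagonal entries positive: (2, -2). Count: 1.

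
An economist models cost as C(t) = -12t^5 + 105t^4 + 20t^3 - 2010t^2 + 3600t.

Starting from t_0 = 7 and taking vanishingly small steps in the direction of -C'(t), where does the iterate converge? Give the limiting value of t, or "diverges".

diverges

C'(t) = -60(t - 5)(t - 4)(t - 1)(t + 3), so C'(7) = -21600.
Gradient descent moves in the -C' direction, i.e. t is increasing.
There is no critical point above t=7, and C' keeps the same sign, so the iterate runs off to +∞.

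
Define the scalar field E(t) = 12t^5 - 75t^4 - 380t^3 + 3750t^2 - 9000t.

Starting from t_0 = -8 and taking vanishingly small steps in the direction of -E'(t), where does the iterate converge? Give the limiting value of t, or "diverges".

E'(t) = 60(t - 5)(t - 3)(t - 2)(t + 5), so E'(-8) = 257400.
Gradient descent moves in the -E' direction, i.e. t is decreasing.
There is no critical point below t=-8, and E' keeps the same sign, so the iterate runs off to −∞.

diverges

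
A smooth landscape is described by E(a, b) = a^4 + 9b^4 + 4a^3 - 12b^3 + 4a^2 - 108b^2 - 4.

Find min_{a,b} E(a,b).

-571

E(a,b) separates as P(a) + Q(b) − 4, so its minimum is min P + min Q − 4.
P'(a) = 4a(a + 1)(a + 2) vanishes at a ∈ {-2, -1, 0}; Q'(b) = 36b(b - 3)(b + 2) vanishes at b ∈ {-2, 0, 3}.
Local minima of P (where P''>0): P(-2)=0, P(0)=0. Local minima of Q: Q(-2)=-192, Q(3)=-567.
So the global minimum of E is P(-2) + Q(3) − 4 = 0 − 567 − 4 = -571, attained at (-2, 3).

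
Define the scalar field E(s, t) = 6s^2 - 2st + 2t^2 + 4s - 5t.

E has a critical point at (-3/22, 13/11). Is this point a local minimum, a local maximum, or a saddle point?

local minimum

The Hessian of E is constant: H = [[12, -2], [-2, 4]].
det(H) = 12·4 − (-2)² = 44.
det(H) > 0 and tr(H) = 16 > 0, so H is positive definite and the point is a local minimum.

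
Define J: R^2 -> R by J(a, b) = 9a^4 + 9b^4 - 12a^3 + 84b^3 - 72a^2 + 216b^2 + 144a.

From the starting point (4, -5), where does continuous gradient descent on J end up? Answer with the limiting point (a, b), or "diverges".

(2, -4)

J is separable, so gradient descent decouples: a follows -∂J/∂a, b follows -∂J/∂b.
∂J/∂a = 36(a - 2)(a - 1)(a + 2); at a=4 this is 1296, so a decreases.
∂J/∂b = 36b(b + 3)(b + 4); at b=-5 this is -360, so b increases.
a converges to its nearest critical value 2 (a local min of the a-part); b converges to -4. The iterate converges to (2, -4).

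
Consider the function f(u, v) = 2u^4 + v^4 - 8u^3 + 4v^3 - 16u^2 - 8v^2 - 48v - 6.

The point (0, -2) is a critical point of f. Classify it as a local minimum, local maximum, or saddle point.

The mixed partial ∂²f/∂u∂v is 0, so the Hessian at any point is diag(f_uu, f_vv) = diag(8(3u^2 - 6u - 4), 4(3v^2 + 6v - 4)).
At (0, -2): H = diag(-32, -16).
Both eigenvalues are negative, so H is negative definite: a local maximum.

local maximum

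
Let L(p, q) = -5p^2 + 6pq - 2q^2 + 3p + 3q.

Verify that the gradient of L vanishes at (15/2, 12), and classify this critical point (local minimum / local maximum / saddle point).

local maximum

∇L = (-10p + 6q + 3, 6p - 4q + 3); substituting (15/2, 12) gives ∇L = (0, 0), so (15/2, 12) is indeed a critical point.
The Hessian of L is constant: H = [[-10, 6], [6, -4]].
det(H) = (-10)·(-4) − 6² = 4.
det(H) > 0 and tr(H) = -14 < 0, so H is negative definite and the point is a local maximum.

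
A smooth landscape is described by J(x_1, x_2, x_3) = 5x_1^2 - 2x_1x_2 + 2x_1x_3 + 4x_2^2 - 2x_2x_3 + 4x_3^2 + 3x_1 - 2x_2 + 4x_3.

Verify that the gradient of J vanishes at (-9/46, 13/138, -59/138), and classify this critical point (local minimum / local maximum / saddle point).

∇J = (10x_1 - 2x_2 + 2x_3 + 3, -2x_1 + 8x_2 - 2x_3 - 2, 2x_1 - 2x_2 + 8x_3 + 4); substituting (-9/46, 13/138, -59/138) gives ∇J = (0, 0, 0), so (-9/46, 13/138, -59/138) is indeed a critical point.
The Hessian is constant: H = [[10, -2, 2], [-2, 8, -2], [2, -2, 8]].
Leading principal minors: Δ₁ = 10, Δ₂ = 76, Δ₃ = 552.
All leading minors are positive, so H is positive definite: a local minimum.

local minimum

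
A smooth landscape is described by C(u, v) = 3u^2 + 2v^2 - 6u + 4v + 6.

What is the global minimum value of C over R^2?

C(u,v) separates as P(u) + Q(v) + 6, so its minimum is min P + min Q + 6.
P'(u) = 6u - 6 vanishes at u ∈ {1}; Q'(v) = 4v + 4 vanishes at v ∈ {-1}.
Local minima of P (where P''>0): P(1)=-3. Local minima of Q: Q(-1)=-2.
So the global minimum of C is P(1) + Q(-1) + 6 = -3 − 2 + 6 = 1, attained at (1, -1).

1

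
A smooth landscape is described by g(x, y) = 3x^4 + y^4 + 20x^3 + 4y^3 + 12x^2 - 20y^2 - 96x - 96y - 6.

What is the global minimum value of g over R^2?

g(x,y) separates as P(x) + Q(y) − 6, so its minimum is min P + min Q − 6.
P'(x) = 12(x - 1)(x + 2)(x + 4) vanishes at x ∈ {-4, -2, 1}; Q'(y) = 4(y - 3)(y + 2)(y + 4) vanishes at y ∈ {-4, -2, 3}.
Local minima of P (where P''>0): P(-4)=64, P(1)=-61. Local minima of Q: Q(-4)=64, Q(3)=-279.
So the global minimum of g is P(1) + Q(3) − 6 = -61 − 279 − 6 = -346, attained at (1, 3).

-346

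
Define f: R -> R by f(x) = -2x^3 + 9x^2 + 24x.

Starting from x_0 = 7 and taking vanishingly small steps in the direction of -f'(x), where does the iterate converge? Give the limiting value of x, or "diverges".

diverges

f'(x) = -6(x - 4)(x + 1), so f'(7) = -144.
Gradient descent moves in the -f' direction, i.e. x is increasing.
There is no critical point above x=7, and f' keeps the same sign, so the iterate runs off to +∞.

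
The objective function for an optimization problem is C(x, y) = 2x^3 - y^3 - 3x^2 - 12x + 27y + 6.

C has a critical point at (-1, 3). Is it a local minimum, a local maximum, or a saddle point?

The mixed partial ∂²C/∂x∂y is 0, so the Hessian at any point is diag(C_xx, C_yy) = diag(6(2x - 1), -6y).
At (-1, 3): H = diag(-18, -18).
Both eigenvalues are negative, so H is negative definite: a local maximum.

local maximum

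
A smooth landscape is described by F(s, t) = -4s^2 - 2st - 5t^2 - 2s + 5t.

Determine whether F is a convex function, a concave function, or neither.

F is quadratic, so its Hessian is the constant matrix H = [[-8, -2], [-2, -10]].
det(H) = 76, tr(H) = -18.
det(H) > 0 and tr(H) < 0, so H is negative definite everywhere: concave.

concave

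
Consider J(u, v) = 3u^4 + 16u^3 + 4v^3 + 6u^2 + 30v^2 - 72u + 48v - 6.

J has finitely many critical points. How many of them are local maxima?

J separates as a function of u plus a function of v, so ∇J=0 decouples.
∂J/∂u = 12(u - 1)(u + 2)(u + 3) = 0 at u ∈ {-3, -2, 1}; ∂J/∂v = 12(v + 1)(v + 4) = 0 at v ∈ {-4, -1}.
The Hessian is diagonal: diag(J_uu, J_vv). Second derivatives: J_uu(-3)=48, J_uu(-2)=-36, J_uu(1)=144; J_vv(-4)=-36, J_vv(-1)=36.
Local maxima occur where both diagonal entries negative: (-2, -4). Count: 1.

1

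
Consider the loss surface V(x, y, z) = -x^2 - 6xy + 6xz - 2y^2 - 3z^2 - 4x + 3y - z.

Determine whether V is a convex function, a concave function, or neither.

neither

V is quadratic, so its Hessian is the constant matrix H = [[-2, -6, 6], [-6, -4, 0], [6, 0, -6]].
Leading principal minors: -2, -28, 312.
Neither pattern holds ⇒ H is indefinite ⇒ neither convex nor concave.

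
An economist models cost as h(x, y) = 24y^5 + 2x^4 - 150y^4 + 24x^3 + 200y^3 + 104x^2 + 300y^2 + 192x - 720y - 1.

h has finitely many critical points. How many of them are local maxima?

2

h separates as a function of x plus a function of y, so ∇h=0 decouples.
∂h/∂x = 8(x + 2)(x + 3)(x + 4) = 0 at x ∈ {-4, -3, -2}; ∂h/∂y = 120(y - 3)(y - 2)(y - 1)(y + 1) = 0 at y ∈ {-1, 1, 2, 3}.
The Hessian is diagonal: diag(h_xx, h_yy). Second derivatives: h_xx(-4)=16, h_xx(-3)=-8, h_xx(-2)=16; h_yy(-1)=-2880, h_yy(1)=480, h_yy(2)=-360, h_yy(3)=960.
Local maxima occur where both diagonal entries negative: (-3, -1), (-3, 2). Count: 2.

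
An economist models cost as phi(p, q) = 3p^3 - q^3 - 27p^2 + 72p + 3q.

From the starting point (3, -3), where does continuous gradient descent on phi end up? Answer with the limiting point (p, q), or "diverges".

(4, -1)

phi is separable, so gradient descent decouples: p follows -∂phi/∂p, q follows -∂phi/∂q.
∂phi/∂p = 9(p - 4)(p - 2); at p=3 this is -9, so p increases.
∂phi/∂q = -3(q - 1)(q + 1); at q=-3 this is -24, so q increases.
p converges to its nearest critical value 4 (a local min of the p-part); q converges to -1. The iterate converges to (4, -1).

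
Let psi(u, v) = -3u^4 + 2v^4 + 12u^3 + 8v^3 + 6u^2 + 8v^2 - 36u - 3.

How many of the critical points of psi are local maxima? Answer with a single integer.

2

psi separates as a function of u plus a function of v, so ∇psi=0 decouples.
∂psi/∂u = -12(u - 3)(u - 1)(u + 1) = 0 at u ∈ {-1, 1, 3}; ∂psi/∂v = 8v(v + 1)(v + 2) = 0 at v ∈ {-2, -1, 0}.
The Hessian is diagonal: diag(psi_uu, psi_vv). Second derivatives: psi_uu(-1)=-96, psi_uu(1)=48, psi_uu(3)=-96; psi_vv(-2)=16, psi_vv(-1)=-8, psi_vv(0)=16.
Local maxima occur where both diagonal entries negative: (-1, -1), (3, -1). Count: 2.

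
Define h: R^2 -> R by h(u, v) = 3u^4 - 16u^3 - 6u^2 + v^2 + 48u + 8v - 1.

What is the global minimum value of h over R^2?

-177

h(u,v) separates as P(u) + Q(v) − 1, so its minimum is min P + min Q − 1.
P'(u) = 12(u - 4)(u - 1)(u + 1) vanishes at u ∈ {-1, 1, 4}; Q'(v) = 2v + 8 vanishes at v ∈ {-4}.
Local minima of P (where P''>0): P(-1)=-35, P(4)=-160. Local minima of Q: Q(-4)=-16.
So the global minimum of h is P(4) + Q(-4) − 1 = -160 − 16 − 1 = -177, attained at (4, -4).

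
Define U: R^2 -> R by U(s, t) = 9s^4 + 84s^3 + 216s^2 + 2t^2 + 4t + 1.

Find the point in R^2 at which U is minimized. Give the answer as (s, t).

(0, -1)

U(s,t) separates as P(s) + Q(t) + 1, so its minimum is min P + min Q + 1.
P'(s) = 36s(s + 3)(s + 4) vanishes at s ∈ {-4, -3, 0}; Q'(t) = 4(t + 1) vanishes at t ∈ {-1}.
Local minima of P (where P''>0): P(-4)=384, P(0)=0. Local minima of Q: Q(-1)=-2.
So the global minimum of U is P(0) + Q(-1) + 1 = 0 − 2 + 1 = -1, attained at (0, -1).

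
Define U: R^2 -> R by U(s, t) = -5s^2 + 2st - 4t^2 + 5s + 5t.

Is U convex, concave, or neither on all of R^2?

U is quadratic, so its Hessian is the constant matrix H = [[-10, 2], [2, -8]].
det(H) = 76, tr(H) = -18.
det(H) > 0 and tr(H) < 0, so H is negative definite everywhere: concave.

concave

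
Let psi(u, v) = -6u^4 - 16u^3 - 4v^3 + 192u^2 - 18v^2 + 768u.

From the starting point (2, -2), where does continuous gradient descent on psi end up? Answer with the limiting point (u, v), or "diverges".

psi is separable, so gradient descent decouples: u follows -∂psi/∂u, v follows -∂psi/∂v.
∂psi/∂u = -24(u - 4)(u + 2)(u + 4); at u=2 this is 1152, so u decreases.
∂psi/∂v = -12v(v + 3); at v=-2 this is 24, so v decreases.
u converges to its nearest critical value -2 (a local min of the u-part); v converges to -3. The iterate converges to (-2, -3).

(-2, -3)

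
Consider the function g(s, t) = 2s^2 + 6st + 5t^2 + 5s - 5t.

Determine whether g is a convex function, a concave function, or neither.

g is quadratic, so its Hessian is the constant matrix H = [[4, 6], [6, 10]].
det(H) = 4, tr(H) = 14.
det(H) > 0 and tr(H) > 0, so H is positive definite everywhere: convex.

convex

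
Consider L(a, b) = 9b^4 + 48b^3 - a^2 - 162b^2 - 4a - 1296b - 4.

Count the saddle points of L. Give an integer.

2

L separates as a function of a plus a function of b, so ∇L=0 decouples.
∂L/∂a = -2(a + 2) = 0 at a ∈ {-2}; ∂L/∂b = 36(b - 3)(b + 3)(b + 4) = 0 at b ∈ {-4, -3, 3}.
The Hessian is diagonal: diag(L_aa, L_bb). Second derivatives: L_aa(-2)=-2; L_bb(-4)=252, L_bb(-3)=-216, L_bb(3)=1512.
Saddle points occur where the two diagonal entries have opposite signs: (-2, -4), (-2, 3). Count: 2.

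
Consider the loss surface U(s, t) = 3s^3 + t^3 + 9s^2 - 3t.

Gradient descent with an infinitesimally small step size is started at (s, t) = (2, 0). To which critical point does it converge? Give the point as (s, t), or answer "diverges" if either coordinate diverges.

U is separable, so gradient descent decouples: s follows -∂U/∂s, t follows -∂U/∂t.
∂U/∂s = 9s(s + 2); at s=2 this is 72, so s decreases.
∂U/∂t = 3(t - 1)(t + 1); at t=0 this is -3, so t increases.
s converges to its nearest critical value 0 (a local min of the s-part); t converges to 1. The iterate converges to (0, 1).

(0, 1)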